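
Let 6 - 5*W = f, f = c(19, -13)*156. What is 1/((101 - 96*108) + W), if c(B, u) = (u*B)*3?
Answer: 5/64267 ≈ 7.7800e-5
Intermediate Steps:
c(B, u) = 3*B*u (c(B, u) = (B*u)*3 = 3*B*u)
f = -115596 (f = (3*19*(-13))*156 = -741*156 = -115596)
W = 115602/5 (W = 6/5 - 1/5*(-115596) = 6/5 + 115596/5 = 115602/5 ≈ 23120.)
1/((101 - 96*108) + W) = 1/((101 - 96*108) + 115602/5) = 1/((101 - 10368) + 115602/5) = 1/(-10267 + 115602/5) = 1/(64267/5) = 5/64267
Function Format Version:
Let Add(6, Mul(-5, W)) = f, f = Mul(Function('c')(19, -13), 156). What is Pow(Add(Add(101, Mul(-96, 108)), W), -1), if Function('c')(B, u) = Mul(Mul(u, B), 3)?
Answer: Rational(5, 64267) ≈ 7.7800e-5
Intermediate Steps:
Function('c')(B, u) = Mul(3, B, u) (Function('c')(B, u) = Mul(Mul(B, u), 3) = Mul(3, B, u))
f = -115596 (f = Mul(Mul(3, 19, -13), 156) = Mul(-741, 156) = -115596)
W = Rational(115602, 5) (W = Add(Rational(6, 5), Mul(Rational(-1, 5), -115596)) = Add(Rational(6, 5), Rational(115596, 5)) = Rational(115602, 5) ≈ 23120.)
Pow(Add(Add(101, Mul(-96, 108)), W), -1) = Pow(Add(Add(101, Mul(-96, 108)), Rational(115602, 5)), -1) = Pow(Add(Add(101, -10368), Rational(115602, 5)), -1) = Pow(Add(-10267, Rational(115602, 5)), -1) = Pow(Rational(64267, 5), -1) = Rational(5, 64267)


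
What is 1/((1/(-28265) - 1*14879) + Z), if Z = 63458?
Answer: 28265/1373085434 ≈ 2.0585e-5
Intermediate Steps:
1/((1/(-28265) - 1*14879) + Z) = 1/((1/(-28265) - 1*14879) + 63458) = 1/((-1/28265 - 14879) + 63458) = 1/(-420554936/28265 + 63458) = 1/(1373085434/28265) = 28265/1373085434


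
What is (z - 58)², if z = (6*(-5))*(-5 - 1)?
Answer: 14884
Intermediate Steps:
z = 180 (z = -30*(-6) = 180)
(z - 58)² = (180 - 58)² = 122² = 14884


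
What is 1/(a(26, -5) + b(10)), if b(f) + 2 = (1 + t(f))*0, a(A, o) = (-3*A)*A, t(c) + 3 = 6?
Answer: -1/2030 ≈ -0.00049261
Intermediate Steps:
t(c) = 3 (t(c) = -3 + 6 = 3)
a(A, o) = -3*A²
b(f) = -2 (b(f) = -2 + (1 + 3)*0 = -2 + 4*0 = -2 + 0 = -2)
1/(a(26, -5) + b(10)) = 1/(-3*26² - 2) = 1/(-3*676 - 2) = 1/(-2028 - 2) = 1/(-2030) = -1/2030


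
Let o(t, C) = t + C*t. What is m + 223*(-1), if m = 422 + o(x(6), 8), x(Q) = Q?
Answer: 253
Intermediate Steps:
m = 476 (m = 422 + 6*(1 + 8) = 422 + 6*9 = 422 + 54 = 476)
m + 223*(-1) = 476 + 223*(-1) = 476 - 223 = 253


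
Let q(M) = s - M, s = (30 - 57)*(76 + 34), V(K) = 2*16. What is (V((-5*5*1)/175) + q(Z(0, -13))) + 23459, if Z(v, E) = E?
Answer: 20534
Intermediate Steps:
V(K) = 32
s = -2970 (s = -27*110 = -2970)
q(M) = -2970 - M
(V((-5*5*1)/175) + q(Z(0, -13))) + 23459 = (32 + (-2970 - 1*(-13))) + 23459 = (32 + (-2970 + 13)) + 23459 = (32 - 2957) + 23459 = -2925 + 23459 = 20534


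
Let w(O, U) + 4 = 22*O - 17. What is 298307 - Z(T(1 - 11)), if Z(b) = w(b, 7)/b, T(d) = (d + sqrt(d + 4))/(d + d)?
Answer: 15811205/53 + 210*I*sqrt(6)/53 ≈ 2.9832e+5 + 9.7055*I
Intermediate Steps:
w(O, U) = -21 + 22*O (w(O, U) = -4 + (22*O - 17) = -4 + (-17 + 22*O) = -21 + 22*O)
T(d) = (d + sqrt(4 + d))/(2*d) (T(d) = (d + sqrt(4 + d))/((2*d)) = (d + sqrt(4 + d))*(1/(2*d)) = (d + sqrt(4 + d))/(2*d))
Z(b) = (-21 + 22*b)/b
298307 - Z(T(1 - 11)) = 298307 - (22 - 21*2*(1 - 11)/((1 - 11) + sqrt(4 + (1 - 11)))) = 298307 - (22 - 21*(-20/(-10 + sqrt(4 - 10)))) = 298307 - (22 - 21*(-20/(-10 + sqrt(-6)))) = 298307 - (22 - 21*(-20/(-10 + I*sqrt(6)))) = 298307 - (22 - 21/(1/2 - I*sqrt(6)/20)) = 298307 + (-22 + 21/(1/2 - I*sqrt(6)/20)) = 298285 + 21/(1/2 - I*sqrt(6)/20)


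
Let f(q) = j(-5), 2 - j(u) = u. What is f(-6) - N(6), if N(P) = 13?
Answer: -6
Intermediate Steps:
j(u) = 2 - u
f(q) = 7 (f(q) = 2 - 1*(-5) = 2 + 5 = 7)
f(-6) - N(6) = 7 - 1*13 = 7 - 13 = -6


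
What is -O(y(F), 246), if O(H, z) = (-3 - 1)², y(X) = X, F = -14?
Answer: -16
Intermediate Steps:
O(H, z) = 16 (O(H, z) = (-4)² = 16)
-O(y(F), 246) = -1*16 = -16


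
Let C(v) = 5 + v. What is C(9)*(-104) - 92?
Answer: -1548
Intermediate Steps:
C(9)*(-104) - 92 = (5 + 9)*(-104) - 92 = 14*(-104) - 92 = -1456 - 92 = -1548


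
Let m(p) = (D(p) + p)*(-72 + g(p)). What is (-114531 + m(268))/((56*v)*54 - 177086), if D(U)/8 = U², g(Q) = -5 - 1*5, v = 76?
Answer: -47253051/52738 ≈ -896.00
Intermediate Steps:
g(Q) = -10 (g(Q) = -5 - 5 = -10)
D(U) = 8*U²
m(p) = -656*p² - 82*p (m(p) = (8*p² + p)*(-72 - 10) = (p + 8*p²)*(-82) = -656*p² - 82*p)
(-114531 + m(268))/((56*v)*54 - 177086) = (-114531 + 82*268*(-1 - 8*268))/((56*76)*54 - 177086) = (-114531 + 82*268*(-1 - 2144))/(4256*54 - 177086) = (-114531 + 82*268*(-2145))/(229824 - 177086) = (-114531 - 47138520)/52738 = -47253051*1/52738 = -47253051/52738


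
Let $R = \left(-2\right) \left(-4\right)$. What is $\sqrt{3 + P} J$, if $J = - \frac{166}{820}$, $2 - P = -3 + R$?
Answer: $0$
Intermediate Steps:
$R = 8$
$P = -3$ ($P = 2 - \left(-3 + 8\right) = 2 - 5 = -3$)
$J = - \frac{83}{410}$ ($J = \left(-166\right) \frac{1}{820} = - \frac{83}{410} \approx -0.20244$)
$\sqrt{3 + P} J = \sqrt{3 - 3} \left(- \frac{83}{410}\right) = \sqrt{0} \left(- \frac{83}{410}\right) = 0 \left(- \frac{83}{410}\right) = 0$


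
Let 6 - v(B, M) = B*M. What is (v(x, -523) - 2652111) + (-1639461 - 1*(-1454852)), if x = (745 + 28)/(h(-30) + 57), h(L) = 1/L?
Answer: -4835815856/1709 ≈ -2.8296e+6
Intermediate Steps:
x = 23190/1709 (x = (745 + 28)/(1/(-30) + 57) = 773/(-1/30 + 57) = 773/(1709/30) = 773*(30/1709) = 23190/1709 ≈ 13.569)
v(B, M) = 6 - B*M
(v(x, -523) - 2652111) + (-1639461 - 1*(-1454852)) = ((6 - 1*23190/1709*(-523)) - 2652111) + (-1639461 - 1*(-1454852)) = ((6 + 12128370/1709) - 2652111) + (-1639461 + 1454852) = (12138624/1709 - 2652111) - 184609 = -4520319075/1709 - 184609 = -4835815856/1709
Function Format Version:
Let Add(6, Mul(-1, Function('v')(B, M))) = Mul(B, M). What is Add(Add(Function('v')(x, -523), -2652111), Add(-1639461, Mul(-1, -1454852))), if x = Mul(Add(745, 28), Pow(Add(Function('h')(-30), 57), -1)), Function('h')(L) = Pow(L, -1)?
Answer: Rational(-4835815856, 1709) ≈ -2.8296e+6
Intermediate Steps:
x = Rational(23190, 1709) (x = Mul(Add(745, 28), Pow(Add(Pow(-30, -1), 57), -1)) = Mul(773, Pow(Add(Rational(-1, 30), 57), -1)) = Mul(773, Pow(Rational(1709, 30), -1)) = Mul(773, Rational(30, 1709)) = Rational(23190, 1709) ≈ 13.569)
Function('v')(B, M) = Add(6, Mul(-1, B, M)) (Function('v')(B, M) = Add(6, Mul(-1, Mul(B, M))) = Add(6, Mul(-1, B, M)))
Add(Add(Function('v')(x, -523), -2652111), Add(-1639461, Mul(-1, -1454852))) = Add(Add(Add(6, Mul(-1, Rational(23190, 1709), -523)), -2652111), Add(-1639461, Mul(-1, -1454852))) = Add(Add(Add(6, Rational(12128370, 1709)), -2652111), Add(-1639461, 1454852)) = Add(Add(Rational(12138624, 1709), -2652111), -184609) = Add(Rational(-4520319075, 1709), -184609) = Rational(-4835815856, 1709)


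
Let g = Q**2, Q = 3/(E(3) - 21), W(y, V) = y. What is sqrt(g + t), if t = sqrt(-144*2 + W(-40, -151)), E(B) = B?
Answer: sqrt(1 + 72*I*sqrt(82))/6 ≈ 3.0115 + 3.0069*I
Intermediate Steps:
Q = -1/6 (Q = 3/(3 - 21) = 3/(-18) = 3*(-1/18) = -1/6 ≈ -0.16667)
t = 2*I*sqrt(82) (t = sqrt(-144*2 - 40) = sqrt(-288 - 40) = sqrt(-328) = 2*I*sqrt(82) ≈ 18.111*I)
g = 1/36 (g = (-1/6)**2 = 1/36 ≈ 0.027778)
sqrt(g + t) = sqrt(1/36 + 2*I*sqrt(82))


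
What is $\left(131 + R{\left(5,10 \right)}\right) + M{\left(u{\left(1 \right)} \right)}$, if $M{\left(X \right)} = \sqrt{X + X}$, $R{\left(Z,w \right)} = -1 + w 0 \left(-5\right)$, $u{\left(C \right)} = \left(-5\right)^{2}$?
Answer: $130 + 5 \sqrt{2} \approx 137.07$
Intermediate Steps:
$u{\left(C \right)} = 25$
$R{\left(Z,w \right)} = -1$ ($R{\left(Z,w \right)} = -1 + w 0 = -1 + 0 = -1$)
$M{\left(X \right)} = \sqrt{2} \sqrt{X}$ ($M{\left(X \right)} = \sqrt{2 X} = \sqrt{2} \sqrt{X}$)
$\left(131 + R{\left(5,10 \right)}\right) + M{\left(u{\left(1 \right)} \right)} = \left(131 - 1\right) + \sqrt{2} \sqrt{25} = 130 + \sqrt{2} \cdot 5 = 130 + 5 \sqrt{2}$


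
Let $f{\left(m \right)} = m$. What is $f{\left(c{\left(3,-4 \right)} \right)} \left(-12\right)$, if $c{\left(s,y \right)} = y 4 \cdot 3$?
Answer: $576$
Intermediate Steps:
$c{\left(s,y \right)} = 12 y$ ($c{\left(s,y \right)} = 4 y 3 = 12 y$)
$f{\left(c{\left(3,-4 \right)} \right)} \left(-12\right) = 12 \left(-4\right) \left(-12\right) = \left(-48\right) \left(-12\right) = 576$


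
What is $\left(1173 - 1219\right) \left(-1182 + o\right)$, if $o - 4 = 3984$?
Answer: $-129076$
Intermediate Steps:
$o = 3988$ ($o = 4 + 3984 = 3988$)
$\left(1173 - 1219\right) \left(-1182 + o\right) = \left(1173 - 1219\right) \left(-1182 + 3988\right) = \left(-46\right) 2806 = -129076$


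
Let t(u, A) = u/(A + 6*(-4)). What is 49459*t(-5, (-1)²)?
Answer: 247295/23 ≈ 10752.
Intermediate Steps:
t(u, A) = u/(-24 + A) (t(u, A) = u/(A - 24) = u/(-24 + A))
49459*t(-5, (-1)²) = 49459*(-5/(-24 + (-1)²)) = 49459*(-5/(-24 + 1)) = 49459*(-5/(-23)) = 49459*(-5*(-1/23)) = 49459*(5/23) = 247295/23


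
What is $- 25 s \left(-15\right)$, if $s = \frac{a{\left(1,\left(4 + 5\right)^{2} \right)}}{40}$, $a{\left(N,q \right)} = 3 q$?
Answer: $\frac{18225}{8} \approx 2278.1$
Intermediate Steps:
$s = \frac{243}{40}$ ($s = \frac{3 \left(4 + 5\right)^{2}}{40} = 3 \cdot 9^{2} \cdot \frac{1}{40} = 3 \cdot 81 \cdot \frac{1}{40} = 243 \cdot \frac{1}{40} = \frac{243}{40} \approx 6.075$)
$- 25 s \left(-15\right) = \left(-25\right) \frac{243}{40} \left(-15\right) = \left(- \frac{1215}{8}\right) \left(-15\right) = \frac{18225}{8}$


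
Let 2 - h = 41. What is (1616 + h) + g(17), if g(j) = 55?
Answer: 1632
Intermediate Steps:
h = -39 (h = 2 - 1*41 = 2 - 41 = -39)
(1616 + h) + g(17) = (1616 - 39) + 55 = 1577 + 55 = 1632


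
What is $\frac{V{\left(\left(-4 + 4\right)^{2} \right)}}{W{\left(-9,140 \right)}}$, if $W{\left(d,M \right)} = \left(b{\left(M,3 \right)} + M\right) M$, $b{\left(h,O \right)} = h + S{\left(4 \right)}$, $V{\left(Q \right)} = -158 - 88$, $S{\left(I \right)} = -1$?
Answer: $- \frac{41}{6510} \approx -0.006298$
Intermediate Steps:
$V{\left(Q \right)} = -246$ ($V{\left(Q \right)} = -158 - 88 = -246$)
$b{\left(h,O \right)} = -1 + h$ ($b{\left(h,O \right)} = h - 1 = -1 + h$)
$W{\left(d,M \right)} = M \left(-1 + 2 M\right)$ ($W{\left(d,M \right)} = \left(\left(-1 + M\right) + M\right) M = \left(-1 + 2 M\right) M = M \left(-1 + 2 M\right)$)
$\frac{V{\left(\left(-4 + 4\right)^{2} \right)}}{W{\left(-9,140 \right)}} = - \frac{246}{140 \left(-1 + 2 \cdot 140\right)} = - \frac{246}{140 \left(-1 + 280\right)} = - \frac{246}{140 \cdot 279} = - \frac{246}{39060} = \left(-246\right) \frac{1}{39060} = - \frac{41}{6510}$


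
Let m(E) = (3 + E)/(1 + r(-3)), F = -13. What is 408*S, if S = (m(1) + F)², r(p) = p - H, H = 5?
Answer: 3682200/49 ≈ 75147.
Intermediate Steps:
r(p) = -5 + p (r(p) = p - 1*5 = p - 5 = -5 + p)
m(E) = -3/7 - E/7 (m(E) = (3 + E)/(1 + (-5 - 3)) = (3 + E)/(1 - 8) = (3 + E)/(-7) = (3 + E)*(-⅐) = -3/7 - E/7)
S = 9025/49 (S = ((-3/7 - ⅐*1) - 13)² = ((-3/7 - ⅐) - 13)² = (-4/7 - 13)² = (-95/7)² = 9025/49 ≈ 184.18)
408*S = 408*(9025/49) = 3682200/49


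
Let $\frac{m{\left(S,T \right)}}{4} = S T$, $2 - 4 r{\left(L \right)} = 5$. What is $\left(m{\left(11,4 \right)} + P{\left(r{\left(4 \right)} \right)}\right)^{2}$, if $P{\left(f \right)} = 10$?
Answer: $34596$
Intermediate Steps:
$r{\left(L \right)} = - \frac{3}{4}$ ($r{\left(L \right)} = \frac{1}{2} - \frac{5}{4} = - \frac{3}{4}$)
$m{\left(S,T \right)} = 4 S T$
$\left(m{\left(11,4 \right)} + P{\left(r{\left(4 \right)} \right)}\right)^{2} = \left(4 \cdot 11 \cdot 4 + 10\right)^{2} = \left(176 + 10\right)^{2} = 186^{2} = 34596$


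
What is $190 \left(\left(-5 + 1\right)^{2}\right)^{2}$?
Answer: $48640$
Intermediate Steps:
$190 \left(\left(-5 + 1\right)^{2}\right)^{2} = 190 \left(\left(-4\right)^{2}\right)^{2} = 190 \cdot 16^{2} = 190 \cdot 256 = 48640$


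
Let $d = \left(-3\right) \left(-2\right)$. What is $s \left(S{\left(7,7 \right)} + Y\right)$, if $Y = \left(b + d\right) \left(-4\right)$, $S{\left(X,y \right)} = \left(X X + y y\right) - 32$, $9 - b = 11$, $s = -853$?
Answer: $-42650$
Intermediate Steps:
$d = 6$
$b = -2$ ($b = 9 - 11 = -2$)
$S{\left(X,y \right)} = -32 + X^{2} + y^{2}$ ($S{\left(X,y \right)} = \left(X^{2} + y^{2}\right) - 32 = -32 + X^{2} + y^{2}$)
$Y = -16$ ($Y = \left(-2 + 6\right) \left(-4\right) = 4 \left(-4\right) = -16$)
$s \left(S{\left(7,7 \right)} + Y\right) = - 853 \left(\left(-32 + 7^{2} + 7^{2}\right) - 16\right) = - 853 \left(\left(-32 + 49 + 49\right) - 16\right) = - 853 \left(66 - 16\right) = \left(-853\right) 50 = -42650$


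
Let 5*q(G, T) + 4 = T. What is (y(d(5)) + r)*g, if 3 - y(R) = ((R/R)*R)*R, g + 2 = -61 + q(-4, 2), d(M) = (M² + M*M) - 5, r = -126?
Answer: 680916/5 ≈ 1.3618e+5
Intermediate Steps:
q(G, T) = -⅘ + T/5
d(M) = -5 + 2*M² (d(M) = (M² + M²) - 5 = 2*M² - 5 = -5 + 2*M²)
g = -317/5 (g = -2 + (-61 + (-⅘ + (⅕)*2)) = -2 + (-61 + (-⅘ + ⅖)) = -2 + (-61 - ⅖) = -2 - 307/5 = -317/5 ≈ -63.400)
y(R) = 3 - R² (y(R) = 3 - (R/R)*R*R = 3 - 1*R*R = 3 - R*R = 3 - R²)
(y(d(5)) + r)*g = ((3 - (-5 + 2*5²)²) - 126)*(-317/5) = ((3 - (-5 + 2*25)²) - 126)*(-317/5) = ((3 - (-5 + 50)²) - 126)*(-317/5) = ((3 - 1*45²) - 126)*(-317/5) = ((3 - 1*2025) - 126)*(-317/5) = ((3 - 2025) - 126)*(-317/5) = (-2022 - 126)*(-317/5) = -2148*(-317/5) = 680916/5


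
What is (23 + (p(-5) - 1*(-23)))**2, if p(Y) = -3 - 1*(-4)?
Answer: 2209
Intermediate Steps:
p(Y) = 1 (p(Y) = -3 + 4 = 1)
(23 + (p(-5) - 1*(-23)))**2 = (23 + (1 - 1*(-23)))**2 = (23 + (1 + 23))**2 = (23 + 24)**2 = 47**2 = 2209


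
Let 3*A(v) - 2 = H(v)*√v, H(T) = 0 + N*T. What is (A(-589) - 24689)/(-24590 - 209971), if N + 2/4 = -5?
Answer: 74065/703683 - 6479*I*√589/1407366 ≈ 0.10525 - 0.11173*I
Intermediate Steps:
N = -11/2 (N = -½ - 5 = -11/2 ≈ -5.5000)
H(T) = -11*T/2 (H(T) = 0 - 11*T/2 = -11*T/2)
A(v) = ⅔ - 11*v^(3/2)/6 (A(v) = ⅔ + ((-11*v/2)*√v)/3 = ⅔ + (-11*v^(3/2)/2)/3 = ⅔ - 11*v^(3/2)/6)
(A(-589) - 24689)/(-24590 - 209971) = ((⅔ - (-6479)*I*√589/6) - 24689)/(-24590 - 209971) = ((⅔ - (-6479)*I*√589/6) - 24689)/(-234561) = ((⅔ + 6479*I*√589/6) - 24689)*(-1/234561) = (-74065/3 + 6479*I*√589/6)*(-1/234561) = 74065/703683 - 6479*I*√589/1407366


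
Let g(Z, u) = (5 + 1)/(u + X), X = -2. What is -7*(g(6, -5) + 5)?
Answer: -29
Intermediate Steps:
g(Z, u) = 6/(-2 + u) (g(Z, u) = (5 + 1)/(u - 2) = 6/(-2 + u))
-7*(g(6, -5) + 5) = -7*(6/(-2 - 5) + 5) = -7*(6/(-7) + 5) = -7*(6*(-⅐) + 5) = -7*(-6/7 + 5) = -7*29/7 = -29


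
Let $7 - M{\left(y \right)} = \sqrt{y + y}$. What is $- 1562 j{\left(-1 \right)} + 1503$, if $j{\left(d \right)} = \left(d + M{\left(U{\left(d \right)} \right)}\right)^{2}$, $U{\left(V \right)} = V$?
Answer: $-51605 + 18744 i \sqrt{2} \approx -51605.0 + 26508.0 i$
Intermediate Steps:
$M{\left(y \right)} = 7 - \sqrt{2} \sqrt{y}$ ($M{\left(y \right)} = 7 - \sqrt{y + y} = 7 - \sqrt{2 y} = 7 - \sqrt{2} \sqrt{y}$)
$j{\left(d \right)} = \left(7 + d - \sqrt{2} \sqrt{d}\right)^{2}$ ($j{\left(d \right)} = \left(d - \left(-7 + \sqrt{2} \sqrt{d}\right)\right)^{2} = \left(7 + d - \sqrt{2} \sqrt{d}\right)^{2}$)
$- 1562 j{\left(-1 \right)} + 1503 = - 1562 \left(7 - 1 - \sqrt{2} \sqrt{-1}\right)^{2} + 1503 = - 1562 \left(7 - 1 - \sqrt{2} i\right)^{2} + 1503 = - 1562 \left(7 - 1 - i \sqrt{2}\right)^{2} + 1503 = - 1562 \left(6 - i \sqrt{2}\right)^{2} + 1503 = 1503 - 1562 \left(6 - i \sqrt{2}\right)^{2}$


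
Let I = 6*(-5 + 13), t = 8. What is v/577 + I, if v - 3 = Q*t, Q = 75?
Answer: 28299/577 ≈ 49.045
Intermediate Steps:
v = 603 (v = 3 + 75*8 = 3 + 600 = 603)
I = 48 (I = 6*8 = 48)
v/577 + I = 603/577 + 48 = 28299/577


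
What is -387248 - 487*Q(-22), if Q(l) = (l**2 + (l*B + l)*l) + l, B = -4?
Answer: 94882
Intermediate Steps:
Q(l) = l - 2*l**2 (Q(l) = (l**2 + (l*(-4) + l)*l) + l = (l**2 + (-4*l + l)*l) + l = (l**2 + (-3*l)*l) + l = (l**2 - 3*l**2) + l = -2*l**2 + l = l - 2*l**2)
-387248 - 487*Q(-22) = -387248 - 487*(-22*(1 - 2*(-22))) = -387248 - 487*(-22*(1 + 44)) = -387248 - 487*(-22*45) = -387248 - 487*(-990) = -387248 - 1*(-482130) = -387248 + 482130 = 94882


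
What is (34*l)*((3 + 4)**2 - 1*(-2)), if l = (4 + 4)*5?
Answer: 69360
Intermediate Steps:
l = 40 (l = 8*5 = 40)
(34*l)*((3 + 4)**2 - 1*(-2)) = (34*40)*((3 + 4)**2 - 1*(-2)) = 1360*(7**2 + 2) = 1360*(49 + 2) = 1360*51 = 69360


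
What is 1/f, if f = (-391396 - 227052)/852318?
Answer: -426159/309224 ≈ -1.3782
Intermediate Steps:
f = -309224/426159 (f = -618448*1/852318 = -309224/426159 ≈ -0.72561)
1/f = 1/(-309224/426159) = -426159/309224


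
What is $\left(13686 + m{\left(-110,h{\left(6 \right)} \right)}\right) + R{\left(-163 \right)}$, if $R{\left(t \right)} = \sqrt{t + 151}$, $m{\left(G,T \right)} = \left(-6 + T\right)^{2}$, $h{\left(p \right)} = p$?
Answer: $13686 + 2 i \sqrt{3} \approx 13686.0 + 3.4641 i$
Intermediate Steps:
$R{\left(t \right)} = \sqrt{151 + t}$
$\left(13686 + m{\left(-110,h{\left(6 \right)} \right)}\right) + R{\left(-163 \right)} = \left(13686 + \left(-6 + 6\right)^{2}\right) + \sqrt{151 - 163} = \left(13686 + 0^{2}\right) + \sqrt{-12} = \left(13686 + 0\right) + 2 i \sqrt{3} = 13686 + 2 i \sqrt{3}$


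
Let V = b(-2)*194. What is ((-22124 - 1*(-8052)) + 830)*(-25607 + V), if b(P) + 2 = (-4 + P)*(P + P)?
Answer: 282571038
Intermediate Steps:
b(P) = -2 + 2*P*(-4 + P) (b(P) = -2 + (-4 + P)*(P + P) = -2 + (-4 + P)*(2*P) = -2 + 2*P*(-4 + P))
V = 4268 (V = (-2 - 8*(-2) + 2*(-2)**2)*194 = (-2 + 16 + 2*4)*194 = (-2 + 16 + 8)*194 = 22*194 = 4268)
((-22124 - 1*(-8052)) + 830)*(-25607 + V) = ((-22124 - 1*(-8052)) + 830)*(-25607 + 4268) = ((-22124 + 8052) + 830)*(-21339) = (-14072 + 830)*(-21339) = -13242*(-21339) = 282571038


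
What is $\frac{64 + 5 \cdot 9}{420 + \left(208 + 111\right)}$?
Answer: $\frac{109}{739} \approx 0.1475$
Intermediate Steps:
$\frac{64 + 5 \cdot 9}{420 + \left(208 + 111\right)} = \frac{64 + 45}{420 + 319} = \frac{109}{739}$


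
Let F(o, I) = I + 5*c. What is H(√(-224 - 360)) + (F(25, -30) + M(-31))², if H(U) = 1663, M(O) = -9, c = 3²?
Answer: 1699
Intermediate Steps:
c = 9
F(o, I) = 45 + I (F(o, I) = I + 5*9 = I + 45 = 45 + I)
H(√(-224 - 360)) + (F(25, -30) + M(-31))² = 1663 + ((45 - 30) - 9)² = 1663 + (15 - 9)² = 1663 + 6² = 1663 + 36 = 1699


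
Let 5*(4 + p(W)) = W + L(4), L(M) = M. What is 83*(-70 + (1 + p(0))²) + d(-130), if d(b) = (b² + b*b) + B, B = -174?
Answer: 705443/25 ≈ 28218.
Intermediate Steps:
d(b) = -174 + 2*b² (d(b) = (b² + b*b) - 174 = (b² + b²) - 174 = 2*b² - 174 = -174 + 2*b²)
p(W) = -16/5 + W/5 (p(W) = -4 + (W + 4)/5 = -4 + (4 + W)/5 = -4 + (⅘ + W/5) = -16/5 + W/5)
83*(-70 + (1 + p(0))²) + d(-130) = 83*(-70 + (1 + (-16/5 + (⅕)*0))²) + (-174 + 2*(-130)²) = 83*(-70 + (1 + (-16/5 + 0))²) + (-174 + 2*16900) = 83*(-70 + (1 - 16/5)²) + (-174 + 33800) = 83*(-70 + (-11/5)²) + 33626 = 83*(-70 + 121/25) + 33626 = 83*(-1629/25) + 33626 = -135207/25 + 33626 = 705443/25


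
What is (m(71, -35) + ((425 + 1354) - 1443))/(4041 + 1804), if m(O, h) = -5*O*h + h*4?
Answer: 1803/835 ≈ 2.1593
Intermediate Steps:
m(O, h) = 4*h - 5*O*h (m(O, h) = -5*O*h + 4*h = 4*h - 5*O*h)
(m(71, -35) + ((425 + 1354) - 1443))/(4041 + 1804) = (-35*(4 - 5*71) + ((425 + 1354) - 1443))/(4041 + 1804) = (-35*(4 - 355) + (1779 - 1443))/5845 = (-35*(-351) + 336)*(1/5845) = (12285 + 336)*(1/5845) = 12621*(1/5845) = 1803/835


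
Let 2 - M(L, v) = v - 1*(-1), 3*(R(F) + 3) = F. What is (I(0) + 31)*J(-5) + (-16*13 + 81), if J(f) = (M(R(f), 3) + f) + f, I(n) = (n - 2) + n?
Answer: -475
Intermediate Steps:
R(F) = -3 + F/3
M(L, v) = 1 - v (M(L, v) = 2 - (v - 1*(-1)) = 2 - (v + 1) = 2 - (1 + v) = 2 + (-1 - v) = 1 - v)
I(n) = -2 + 2*n (I(n) = (-2 + n) + n = -2 + 2*n)
J(f) = -2 + 2*f (J(f) = ((1 - 1*3) + f) + f = ((1 - 3) + f) + f = (-2 + f) + f = -2 + 2*f)
(I(0) + 31)*J(-5) + (-16*13 + 81) = ((-2 + 2*0) + 31)*(-2 + 2*(-5)) + (-16*13 + 81) = ((-2 + 0) + 31)*(-2 - 10) + (-208 + 81) = (-2 + 31)*(-12) - 127 = 29*(-12) - 127 = -348 - 127 = -475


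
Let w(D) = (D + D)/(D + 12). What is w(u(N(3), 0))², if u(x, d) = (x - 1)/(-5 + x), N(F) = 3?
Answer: 4/121 ≈ 0.033058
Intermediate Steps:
u(x, d) = (-1 + x)/(-5 + x)
w(D) = 2*D/(12 + D) (w(D) = (2*D)/(12 + D) = 2*D/(12 + D))
w(u(N(3), 0))² = (2*((-1 + 3)/(-5 + 3))/(12 + (-1 + 3)/(-5 + 3)))² = (2*(2/(-2))/(12 + 2/(-2)))² = (2*(-½*2)/(12 - ½*2))² = (2*(-1)/(12 - 1))² = (2*(-1)/11)² = (2*(-1)*(1/11))² = (-2/11)² = 4/121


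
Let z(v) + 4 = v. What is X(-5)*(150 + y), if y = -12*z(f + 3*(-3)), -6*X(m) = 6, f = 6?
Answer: -234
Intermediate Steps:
z(v) = -4 + v
X(m) = -1 (X(m) = -⅙*6 = -1)
y = 84 (y = -12*(-4 + (6 + 3*(-3))) = -12*(-4 + (6 - 9)) = -12*(-4 - 3) = -12*(-7) = 84)
X(-5)*(150 + y) = -(150 + 84) = -1*234 = -234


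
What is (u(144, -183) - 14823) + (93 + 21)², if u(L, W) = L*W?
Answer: -28179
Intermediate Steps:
(u(144, -183) - 14823) + (93 + 21)² = (144*(-183) - 14823) + (93 + 21)² = (-26352 - 14823) + 114² = -41175 + 12996 = -28179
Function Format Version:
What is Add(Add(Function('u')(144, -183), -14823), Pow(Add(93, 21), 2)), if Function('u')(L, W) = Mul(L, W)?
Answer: -28179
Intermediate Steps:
Add(Add(Function('u')(144, -183), -14823), Pow(Add(93, 21), 2)) = Add(Add(Mul(144, -183), -14823), Pow(Add(93, 21), 2)) = Add(Add(-26352, -14823), Pow(114, 2)) = Add(-41175, 12996) = -28179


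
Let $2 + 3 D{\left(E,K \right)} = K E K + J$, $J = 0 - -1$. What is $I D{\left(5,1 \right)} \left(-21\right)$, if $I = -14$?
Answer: $392$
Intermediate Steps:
$J = 1$ ($J = 0 + 1 = 1$)
$D{\left(E,K \right)} = - \frac{1}{3} + \frac{E K^{2}}{3}$ ($D{\left(E,K \right)} = - \frac{2}{3} + \frac{K E K + 1}{3} = - \frac{2}{3} + \frac{E K K + 1}{3} = - \frac{2}{3} + \frac{E K^{2} + 1}{3} = - \frac{2}{3} + \frac{1 + E K^{2}}{3} = - \frac{2}{3} + \left(\frac{1}{3} + \frac{E K^{2}}{3}\right) = - \frac{1}{3} + \frac{E K^{2}}{3}$)
$I D{\left(5,1 \right)} \left(-21\right) = - 14 \left(- \frac{1}{3} + \frac{1}{3} \cdot 5 \cdot 1^{2}\right) \left(-21\right) = - 14 \left(- \frac{1}{3} + \frac{1}{3} \cdot 5 \cdot 1\right) \left(-21\right) = - 14 \left(- \frac{1}{3} + \frac{5}{3}\right) \left(-21\right) = \left(-14\right) \frac{4}{3} \left(-21\right) = \left(- \frac{56}{3}\right) \left(-21\right) = 392$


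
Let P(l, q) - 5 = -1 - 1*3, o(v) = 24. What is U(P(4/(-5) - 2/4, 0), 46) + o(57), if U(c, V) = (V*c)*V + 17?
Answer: 2157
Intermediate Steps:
P(l, q) = 1 (P(l, q) = 5 + (-1 - 1*3) = 5 + (-1 - 3) = 5 - 4 = 1)
U(c, V) = 17 + c*V**2 (U(c, V) = c*V**2 + 17 = 17 + c*V**2)
U(P(4/(-5) - 2/4, 0), 46) + o(57) = (17 + 1*46**2) + 24 = (17 + 1*2116) + 24 = (17 + 2116) + 24 = 2133 + 24 = 2157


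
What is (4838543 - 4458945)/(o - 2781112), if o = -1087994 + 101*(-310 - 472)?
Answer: -189799/1974044 ≈ -0.096147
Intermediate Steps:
o = -1166976 (o = -1087994 + 101*(-782) = -1087994 - 78982 = -1166976)
(4838543 - 4458945)/(o - 2781112) = (4838543 - 4458945)/(-1166976 - 2781112) = 379598/(-3948088) = 379598*(-1/3948088) = -189799/1974044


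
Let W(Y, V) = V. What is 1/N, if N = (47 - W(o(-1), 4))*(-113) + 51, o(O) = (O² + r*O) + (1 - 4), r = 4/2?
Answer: -1/4808 ≈ -0.00020799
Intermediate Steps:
r = 2 (r = 4*(½) = 2)
o(O) = -3 + O² + 2*O (o(O) = (O² + 2*O) + (1 - 4) = (O² + 2*O) - 3 = -3 + O² + 2*O)
N = -4808 (N = (47 - 1*4)*(-113) + 51 = (47 - 4)*(-113) + 51 = 43*(-113) + 51 = -4859 + 51 = -4808)
1/N = 1/(-4808) = -1/4808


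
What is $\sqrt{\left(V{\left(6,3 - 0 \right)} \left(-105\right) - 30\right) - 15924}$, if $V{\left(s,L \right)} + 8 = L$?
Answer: $i \sqrt{15429} \approx 124.21 i$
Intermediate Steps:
$V{\left(s,L \right)} = -8 + L$
$\sqrt{\left(V{\left(6,3 - 0 \right)} \left(-105\right) - 30\right) - 15924} = \sqrt{\left(\left(-8 + \left(3 - 0\right)\right) \left(-105\right) - 30\right) - 15924} = \sqrt{\left(\left(-8 + \left(3 + 0\right)\right) \left(-105\right) - 30\right) - 15924} = \sqrt{\left(\left(-8 + 3\right) \left(-105\right) - 30\right) - 15924} = \sqrt{\left(\left(-5\right) \left(-105\right) - 30\right) - 15924} = \sqrt{\left(525 - 30\right) - 15924} = \sqrt{495 - 15924} = \sqrt{-15429} = i \sqrt{15429}$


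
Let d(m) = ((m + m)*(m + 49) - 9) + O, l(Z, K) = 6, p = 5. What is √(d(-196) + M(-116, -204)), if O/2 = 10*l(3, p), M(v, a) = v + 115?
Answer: √57734 ≈ 240.28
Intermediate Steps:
M(v, a) = 115 + v
O = 120 (O = 2*(10*6) = 2*60 = 120)
d(m) = 111 + 2*m*(49 + m) (d(m) = ((m + m)*(m + 49) - 9) + 120 = ((2*m)*(49 + m) - 9) + 120 = (2*m*(49 + m) - 9) + 120 = (-9 + 2*m*(49 + m)) + 120 = 111 + 2*m*(49 + m))
√(d(-196) + M(-116, -204)) = √((111 + 2*(-196)² + 98*(-196)) + (115 - 116)) = √((111 + 2*38416 - 19208) - 1) = √((111 + 76832 - 19208) - 1) = √(57735 - 1) = √57734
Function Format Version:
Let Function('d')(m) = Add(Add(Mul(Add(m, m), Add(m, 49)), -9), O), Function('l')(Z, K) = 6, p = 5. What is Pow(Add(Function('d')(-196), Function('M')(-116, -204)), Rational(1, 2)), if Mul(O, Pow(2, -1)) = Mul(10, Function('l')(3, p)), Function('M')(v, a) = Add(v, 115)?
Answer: Pow(57734, Rational(1, 2)) ≈ 240.28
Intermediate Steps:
Function('M')(v, a) = Add(115, v)
O = 120 (O = Mul(2, Mul(10, 6)) = Mul(2, 60) = 120)
Function('d')(m) = Add(111, Mul(2, m, Add(49, m))) (Function('d')(m) = Add(Add(Mul(Add(m, m), Add(m, 49)), -9), 120) = Add(Add(Mul(Mul(2, m), Add(49, m)), -9), 120) = Add(Add(Mul(2, m, Add(49, m)), -9), 120) = Add(Add(-9, Mul(2, m, Add(49, m))), 120) = Add(111, Mul(2, m, Add(49, m))))
Pow(Add(Function('d')(-196), Function('M')(-116, -204)), Rational(1, 2)) = Pow(Add(Add(111, Mul(2, Pow(-196, 2)), Mul(98, -196)), Add(115, -116)), Rational(1, 2)) = Pow(Add(Add(111, Mul(2, 38416), -19208), -1), Rational(1, 2)) = Pow(Add(Add(111, 76832, -19208), -1), Rational(1, 2)) = Pow(Add(57735, -1), Rational(1, 2)) = Pow(57734, Rational(1, 2))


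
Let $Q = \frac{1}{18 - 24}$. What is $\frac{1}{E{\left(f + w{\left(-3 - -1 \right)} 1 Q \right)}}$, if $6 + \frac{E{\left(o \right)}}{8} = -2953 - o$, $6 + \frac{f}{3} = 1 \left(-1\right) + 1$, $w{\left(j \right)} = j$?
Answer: $- \frac{3}{70592} \approx -4.2498 \cdot 10^{-5}$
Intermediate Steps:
$f = -18$ ($f = -18 + 3 \left(1 \left(-1\right) + 1\right) = -18 + 3 \left(-1 + 1\right) = -18 + 3 \cdot 0 = -18 + 0 = -18$)
$Q = - \frac{1}{6}$ ($Q = \frac{1}{-6} = - \frac{1}{6} \approx -0.16667$)
$E{\left(o \right)} = -23672 - 8 o$ ($E{\left(o \right)} = -48 + 8 \left(-2953 - o\right) = -48 - \left(23624 + 8 o\right) = -23672 - 8 o$)
$\frac{1}{E{\left(f + w{\left(-3 - -1 \right)} 1 Q \right)}} = \frac{1}{-23672 - 8 \left(-18 + \left(-3 - -1\right) 1 \left(- \frac{1}{6}\right)\right)} = \frac{1}{-23672 - 8 \left(-18 + \left(-3 + 1\right) 1 \left(- \frac{1}{6}\right)\right)} = \frac{1}{-23672 - 8 \left(-18 + \left(-2\right) 1 \left(- \frac{1}{6}\right)\right)} = \frac{1}{-23672 - 8 \left(-18 - - \frac{1}{3}\right)} = \frac{1}{-23672 - 8 \left(-18 + \frac{1}{3}\right)} = \frac{1}{-23672 - - \frac{424}{3}} = \frac{1}{-23672 + \frac{424}{3}} = \frac{1}{- \frac{70592}{3}} = - \frac{3}{70592}$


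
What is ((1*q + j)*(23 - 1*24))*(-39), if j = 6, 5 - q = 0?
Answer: 429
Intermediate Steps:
q = 5 (q = 5 - 1*0 = 5 + 0 = 5)
((1*q + j)*(23 - 1*24))*(-39) = ((1*5 + 6)*(23 - 1*24))*(-39) = ((5 + 6)*(23 - 24))*(-39) = (11*(-1))*(-39) = -11*(-39) = 429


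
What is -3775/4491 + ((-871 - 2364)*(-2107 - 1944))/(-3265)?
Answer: -11773362602/2932623 ≈ -4014.6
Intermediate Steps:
-3775/4491 + ((-871 - 2364)*(-2107 - 1944))/(-3265) = -3775*1/4491 - 3235*(-4051)*(-1/3265) = -3775/4491 + 13104985*(-1/3265) = -3775/4491 - 2620997/653 = -11773362602/2932623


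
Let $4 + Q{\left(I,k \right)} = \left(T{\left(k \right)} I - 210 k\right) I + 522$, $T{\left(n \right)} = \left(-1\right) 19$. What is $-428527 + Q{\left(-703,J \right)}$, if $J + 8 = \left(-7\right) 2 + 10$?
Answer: $-11589540$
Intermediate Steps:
$T{\left(n \right)} = -19$
$J = -12$ ($J = -8 + \left(\left(-7\right) 2 + 10\right) = -8 + \left(-14 + 10\right) = -8 - 4 = -12$)
$Q{\left(I,k \right)} = 518 + I \left(- 210 k - 19 I\right)$ ($Q{\left(I,k \right)} = -4 + \left(\left(- 19 I - 210 k\right) I + 522\right) = -4 + \left(\left(- 210 k - 19 I\right) I + 522\right) = -4 + \left(I \left(- 210 k - 19 I\right) + 522\right) = -4 + \left(522 + I \left(- 210 k - 19 I\right)\right) = 518 + I \left(- 210 k - 19 I\right)$)
$-428527 + Q{\left(-703,J \right)} = -428527 - \left(-518 + 1771560 + 9389971\right) = -428527 - 11161013 = -11589540$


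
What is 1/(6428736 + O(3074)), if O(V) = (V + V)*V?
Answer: 1/25327688 ≈ 3.9482e-8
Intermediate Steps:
O(V) = 2*V² (O(V) = (2*V)*V = 2*V²)
1/(6428736 + O(3074)) = 1/(6428736 + 2*3074²) = 1/(6428736 + 2*9449476) = 1/(6428736 + 18898952) = 1/25327688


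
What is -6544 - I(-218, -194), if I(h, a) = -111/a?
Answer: -1269647/194 ≈ -6544.6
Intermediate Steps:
-6544 - I(-218, -194) = -6544 - (-111)/(-194) = -6544 - (-111)*(-1)/194 = -6544 - 1*111/194 = -6544 - 111/194 = -1269647/194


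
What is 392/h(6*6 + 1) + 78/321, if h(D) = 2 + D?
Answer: 42958/4173 ≈ 10.294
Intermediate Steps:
392/h(6*6 + 1) + 78/321 = 392/(2 + (6*6 + 1)) + 78/321 = 392/(2 + (36 + 1)) + 78*(1/321) = 392/(2 + 37) + 26/107 = 392/39 + 26/107 = 42958/4173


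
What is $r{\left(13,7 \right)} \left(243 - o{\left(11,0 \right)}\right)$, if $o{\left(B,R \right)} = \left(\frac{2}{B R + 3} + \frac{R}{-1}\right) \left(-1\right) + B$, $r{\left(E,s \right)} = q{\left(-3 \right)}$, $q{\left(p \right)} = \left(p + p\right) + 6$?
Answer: $0$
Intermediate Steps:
$q{\left(p \right)} = 6 + 2 p$ ($q{\left(p \right)} = 2 p + 6 = 6 + 2 p$)
$r{\left(E,s \right)} = 0$ ($r{\left(E,s \right)} = 6 + 2 \left(-3\right) = 6 - 6 = 0$)
$o{\left(B,R \right)} = B + R - \frac{2}{3 + B R}$ ($o{\left(B,R \right)} = \left(\frac{2}{3 + B R} + R \left(-1\right)\right) \left(-1\right) + B = \left(\frac{2}{3 + B R} - R\right) \left(-1\right) + B = \left(- R + \frac{2}{3 + B R}\right) \left(-1\right) + B = \left(R - \frac{2}{3 + B R}\right) + B = B + R - \frac{2}{3 + B R}$)
$r{\left(13,7 \right)} \left(243 - o{\left(11,0 \right)}\right) = 0 \left(243 - \frac{-2 + 3 \cdot 11 + 3 \cdot 0 + 11 \cdot 0^{2} + 0 \cdot 11^{2}}{3 + 11 \cdot 0}\right) = 0 \left(243 - \frac{-2 + 33 + 0 + 11 \cdot 0 + 0 \cdot 121}{3 + 0}\right) = 0 \left(243 - \frac{-2 + 33 + 0 + 0 + 0}{3}\right) = 0 \left(243 - \frac{1}{3} \cdot 31\right) = 0 \left(243 - \frac{31}{3}\right) = 0 \cdot \frac{698}{3} = 0$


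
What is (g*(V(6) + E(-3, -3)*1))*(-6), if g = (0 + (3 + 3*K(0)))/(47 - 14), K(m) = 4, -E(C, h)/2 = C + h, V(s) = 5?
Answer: -510/11 ≈ -46.364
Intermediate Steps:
E(C, h) = -2*C - 2*h (E(C, h) = -2*(C + h) = -2*C - 2*h)
g = 5/11 (g = (0 + (3 + 3*4))/(47 - 14) = (0 + (3 + 12))/33 = (0 + 15)*(1/33) = 15*(1/33) = 5/11 ≈ 0.45455)
(g*(V(6) + E(-3, -3)*1))*(-6) = (5*(5 + (-2*(-3) - 2*(-3))*1)/11)*(-6) = (5*(5 + (6 + 6)*1)/11)*(-6) = (5*(5 + 12*1)/11)*(-6) = (5*(5 + 12)/11)*(-6) = ((5/11)*17)*(-6) = (85/11)*(-6) = -510/11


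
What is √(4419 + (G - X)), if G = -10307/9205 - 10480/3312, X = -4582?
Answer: √3629357756112865/635145 ≈ 94.851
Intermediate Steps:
G = -8162824/1905435 (G = -10307*1/9205 - 10480*1/3312 = -10307/9205 - 655/207 = -8162824/1905435 ≈ -4.2840)
√(4419 + (G - X)) = √(4419 + (-8162824/1905435 - 1*(-4582))) = √(4419 + (-8162824/1905435 + 4582)) = √(4419 + 8722540346/1905435) = √(17142657611/1905435) = √3629357756112865/635145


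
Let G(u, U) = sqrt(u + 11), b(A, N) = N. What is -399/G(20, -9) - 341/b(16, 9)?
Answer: -341/9 - 399*sqrt(31)/31 ≈ -109.55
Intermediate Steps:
G(u, U) = sqrt(11 + u)
-399/G(20, -9) - 341/b(16, 9) = -399/sqrt(11 + 20) - 341/9 = -399*sqrt(31)/31 - 341*1/9 = -399*sqrt(31)/31 - 341/9 = -341/9 - 399*sqrt(31)/31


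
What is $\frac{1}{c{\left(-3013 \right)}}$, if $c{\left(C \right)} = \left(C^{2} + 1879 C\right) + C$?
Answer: $\frac{1}{3413729} \approx 2.9293 \cdot 10^{-7}$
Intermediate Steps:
$c{\left(C \right)} = C^{2} + 1880 C$
$\frac{1}{c{\left(-3013 \right)}} = \frac{1}{\left(-3013\right) \left(1880 - 3013\right)} = \frac{1}{\left(-3013\right) \left(-1133\right)} = \frac{1}{3413729}$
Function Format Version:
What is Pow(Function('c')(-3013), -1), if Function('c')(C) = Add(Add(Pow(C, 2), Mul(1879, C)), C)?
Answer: Rational(1, 3413729) ≈ 2.9293e-7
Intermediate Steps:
Function('c')(C) = Add(Pow(C, 2), Mul(1880, C))
Pow(Function('c')(-3013), -1) = Pow(Mul(-3013, Add(1880, -3013)), -1) = Pow(Mul(-3013, -1133), -1) = Pow(3413729, -1) = Rational(1, 3413729)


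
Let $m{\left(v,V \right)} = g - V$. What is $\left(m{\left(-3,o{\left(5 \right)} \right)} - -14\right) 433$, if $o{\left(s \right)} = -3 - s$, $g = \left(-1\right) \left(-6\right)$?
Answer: $12124$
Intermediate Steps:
$g = 6$
$m{\left(v,V \right)} = 6 - V$
$\left(m{\left(-3,o{\left(5 \right)} \right)} - -14\right) 433 = \left(\left(6 - \left(-3 - 5\right)\right) - -14\right) 433 = \left(\left(6 - \left(-3 - 5\right)\right) + 14\right) 433 = \left(\left(6 - -8\right) + 14\right) 433 = \left(\left(6 + 8\right) + 14\right) 433 = \left(14 + 14\right) 433 = 28 \cdot 433 = 12124$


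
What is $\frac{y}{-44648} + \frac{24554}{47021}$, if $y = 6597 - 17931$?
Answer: $\frac{814611503}{1049696804} \approx 0.77604$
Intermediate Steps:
$y = -11334$ ($y = 6597 - 17931 = -11334$)
$\frac{y}{-44648} + \frac{24554}{47021} = - \frac{11334}{-44648} + \frac{24554}{47021} = \left(-11334\right) \left(- \frac{1}{44648}\right) + 24554 \cdot \frac{1}{47021} = \frac{5667}{22324} + \frac{24554}{47021} = \frac{814611503}{1049696804}$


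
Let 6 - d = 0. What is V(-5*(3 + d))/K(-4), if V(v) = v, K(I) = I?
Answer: 45/4 ≈ 11.250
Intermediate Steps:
d = 6 (d = 6 - 1*0 = 6 + 0 = 6)
V(-5*(3 + d))/K(-4) = -5*(3 + 6)/(-4) = -5*9*(-¼) = -45*(-¼) = 45/4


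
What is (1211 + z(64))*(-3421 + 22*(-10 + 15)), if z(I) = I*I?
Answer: -17571477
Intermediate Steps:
z(I) = I²
(1211 + z(64))*(-3421 + 22*(-10 + 15)) = (1211 + 64²)*(-3421 + 22*(-10 + 15)) = (1211 + 4096)*(-3421 + 22*5) = 5307*(-3421 + 110) = 5307*(-3311) = -17571477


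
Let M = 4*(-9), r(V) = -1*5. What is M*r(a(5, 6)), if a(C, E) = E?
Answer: 180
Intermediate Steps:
r(V) = -5
M = -36
M*r(a(5, 6)) = -36*(-5) = 180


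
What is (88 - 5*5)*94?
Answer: 5922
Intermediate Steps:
(88 - 5*5)*94 = (88 - 25)*94 = 63*94 = 5922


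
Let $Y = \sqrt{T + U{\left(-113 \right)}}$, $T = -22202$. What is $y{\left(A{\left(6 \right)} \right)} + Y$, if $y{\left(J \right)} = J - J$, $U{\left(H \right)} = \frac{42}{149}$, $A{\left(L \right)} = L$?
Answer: $\frac{2 i \sqrt{123225086}}{149} \approx 149.0 i$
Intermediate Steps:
$U{\left(H \right)} = \frac{42}{149}$ ($U{\left(H \right)} = 42 \cdot \frac{1}{149} = \frac{42}{149}$)
$y{\left(J \right)} = 0$
$Y = \frac{2 i \sqrt{123225086}}{149}$ ($Y = \sqrt{-22202 + \frac{42}{149}} = \sqrt{- \frac{3308056}{149}} = \frac{2 i \sqrt{123225086}}{149} \approx 149.0 i$)
$y{\left(A{\left(6 \right)} \right)} + Y = 0 + \frac{2 i \sqrt{123225086}}{149} = \frac{2 i \sqrt{123225086}}{149}$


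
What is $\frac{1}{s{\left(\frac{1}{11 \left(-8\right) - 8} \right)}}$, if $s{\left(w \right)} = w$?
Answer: $-96$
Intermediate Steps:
$\frac{1}{s{\left(\frac{1}{11 \left(-8\right) - 8} \right)}} = \frac{1}{\frac{1}{11 \left(-8\right) - 8}} = \frac{1}{\frac{1}{-88 - 8}} = \frac{1}{\frac{1}{-96}} = \frac{1}{- \frac{1}{96}} = -96$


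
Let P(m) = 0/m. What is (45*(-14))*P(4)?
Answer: 0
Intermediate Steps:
P(m) = 0
(45*(-14))*P(4) = (45*(-14))*0 = -630*0 = 0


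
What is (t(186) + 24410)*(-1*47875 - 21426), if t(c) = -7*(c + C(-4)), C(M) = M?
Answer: -1603347936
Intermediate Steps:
t(c) = 28 - 7*c (t(c) = -7*(c - 4) = -7*(-4 + c) = 28 - 7*c)
(t(186) + 24410)*(-1*47875 - 21426) = ((28 - 7*186) + 24410)*(-1*47875 - 21426) = ((28 - 1302) + 24410)*(-47875 - 21426) = (-1274 + 24410)*(-69301) = 23136*(-69301) = -1603347936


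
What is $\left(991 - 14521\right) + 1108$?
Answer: $-12422$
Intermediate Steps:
$\left(991 - 14521\right) + 1108 = -13530 + 1108 = -12422$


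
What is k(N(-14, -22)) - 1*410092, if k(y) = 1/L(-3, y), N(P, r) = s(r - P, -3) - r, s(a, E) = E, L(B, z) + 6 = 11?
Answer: -2050459/5 ≈ -4.1009e+5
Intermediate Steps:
L(B, z) = 5 (L(B, z) = -6 + 11 = 5)
N(P, r) = -3 - r
k(y) = ⅕ (k(y) = 1/5 = ⅕)
k(N(-14, -22)) - 1*410092 = ⅕ - 1*410092 = ⅕ - 410092 = -2050459/5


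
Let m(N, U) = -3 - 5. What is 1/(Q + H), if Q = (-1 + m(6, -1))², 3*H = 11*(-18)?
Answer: 1/15 ≈ 0.066667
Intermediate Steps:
m(N, U) = -8
H = -66 (H = (11*(-18))/3 = (⅓)*(-198) = -66)
Q = 81 (Q = (-1 - 8)² = (-9)² = 81)
1/(Q + H) = 1/(81 - 66) = 1/15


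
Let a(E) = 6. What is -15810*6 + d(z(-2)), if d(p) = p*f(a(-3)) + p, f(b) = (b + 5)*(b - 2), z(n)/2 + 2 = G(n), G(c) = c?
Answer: -95220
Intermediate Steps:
z(n) = -4 + 2*n
f(b) = (-2 + b)*(5 + b) (f(b) = (5 + b)*(-2 + b) = (-2 + b)*(5 + b))
d(p) = 45*p (d(p) = p*(-10 + 6² + 3*6) + p = p*(-10 + 36 + 18) + p = p*44 + p = 44*p + p = 45*p)
-15810*6 + d(z(-2)) = -15810*6 + 45*(-4 + 2*(-2)) = -1054*90 + 45*(-4 - 4) = -94860 + 45*(-8) = -94860 - 360 = -95220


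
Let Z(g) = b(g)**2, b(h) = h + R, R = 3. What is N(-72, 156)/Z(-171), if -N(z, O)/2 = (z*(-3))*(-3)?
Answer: 9/196 ≈ 0.045918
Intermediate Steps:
b(h) = 3 + h (b(h) = h + 3 = 3 + h)
N(z, O) = -18*z (N(z, O) = -2*z*(-3)*(-3) = -2*(-3*z)*(-3) = -18*z)
Z(g) = (3 + g)**2
N(-72, 156)/Z(-171) = (-18*(-72))/((3 - 171)**2) = 1296/((-168)**2) = 1296/28224 = 1296*(1/28224) = 9/196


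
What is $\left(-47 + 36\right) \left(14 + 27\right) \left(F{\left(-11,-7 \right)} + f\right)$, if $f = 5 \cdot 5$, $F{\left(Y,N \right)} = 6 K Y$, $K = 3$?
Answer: $78023$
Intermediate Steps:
$F{\left(Y,N \right)} = 18 Y$ ($F{\left(Y,N \right)} = 6 \cdot 3 Y = 18 Y$)
$f = 25$
$\left(-47 + 36\right) \left(14 + 27\right) \left(F{\left(-11,-7 \right)} + f\right) = \left(-47 + 36\right) \left(14 + 27\right) \left(18 \left(-11\right) + 25\right) = \left(-11\right) 41 \left(-198 + 25\right) = \left(-451\right) \left(-173\right) = 78023$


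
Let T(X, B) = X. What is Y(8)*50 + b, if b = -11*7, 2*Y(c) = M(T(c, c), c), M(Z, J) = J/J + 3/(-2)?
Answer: -179/2 ≈ -89.500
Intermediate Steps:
M(Z, J) = -1/2 (M(Z, J) = 1 + 3*(-1/2) = 1 - 3/2 = -1/2)
Y(c) = -1/4 (Y(c) = (1/2)*(-1/2) = -1/4)
b = -77
Y(8)*50 + b = -1/4*50 - 77 = -25/2 - 77 = -179/2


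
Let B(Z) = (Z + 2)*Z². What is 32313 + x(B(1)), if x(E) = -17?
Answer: 32296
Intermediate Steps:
B(Z) = Z²*(2 + Z) (B(Z) = (2 + Z)*Z² = Z²*(2 + Z))
32313 + x(B(1)) = 32313 - 17 = 32296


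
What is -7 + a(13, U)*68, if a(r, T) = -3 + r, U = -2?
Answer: 673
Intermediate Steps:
-7 + a(13, U)*68 = -7 + (-3 + 13)*68 = -7 + 10*68 = -7 + 680 = 673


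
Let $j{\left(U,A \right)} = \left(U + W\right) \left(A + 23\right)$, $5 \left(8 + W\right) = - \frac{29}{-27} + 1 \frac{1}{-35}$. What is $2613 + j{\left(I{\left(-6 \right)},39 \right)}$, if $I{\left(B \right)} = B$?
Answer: $\frac{8306381}{4725} \approx 1758.0$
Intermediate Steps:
$W = - \frac{36812}{4725}$ ($W = -8 + \frac{- \frac{29}{-27} + 1 \frac{1}{-35}}{5} = -8 + \frac{\left(-29\right) \left(- \frac{1}{27}\right) + 1 \left(- \frac{1}{35}\right)}{5} = -8 + \frac{\frac{29}{27} - \frac{1}{35}}{5} = -8 + \frac{1}{5} \cdot \frac{988}{945} = -8 + \frac{988}{4725} = - \frac{36812}{4725} \approx -7.7909$)
$j{\left(U,A \right)} = \left(23 + A\right) \left(- \frac{36812}{4725} + U\right)$ ($j{\left(U,A \right)} = \left(U - \frac{36812}{4725}\right) \left(A + 23\right) = \left(- \frac{36812}{4725} + U\right) \left(23 + A\right) = \left(23 + A\right) \left(- \frac{36812}{4725} + U\right)$)
$2613 + j{\left(I{\left(-6 \right)},39 \right)} = 2613 + \left(- \frac{846676}{4725} + 23 \left(-6\right) - \frac{478556}{1575} + 39 \left(-6\right)\right) = 2613 - \frac{4040044}{4725} = \frac{8306381}{4725}$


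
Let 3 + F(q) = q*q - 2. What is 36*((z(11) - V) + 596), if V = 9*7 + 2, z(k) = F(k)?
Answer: 23292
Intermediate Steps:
F(q) = -5 + q² (F(q) = -3 + (q*q - 2) = -3 + (q² - 2) = -3 + (-2 + q²) = -5 + q²)
z(k) = -5 + k²
V = 65 (V = 63 + 2 = 65)
36*((z(11) - V) + 596) = 36*(((-5 + 11²) - 1*65) + 596) = 36*(((-5 + 121) - 65) + 596) = 36*((116 - 65) + 596) = 36*(51 + 596) = 36*647 = 23292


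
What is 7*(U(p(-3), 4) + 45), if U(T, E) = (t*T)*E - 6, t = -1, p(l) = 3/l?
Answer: 301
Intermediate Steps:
U(T, E) = -6 - E*T (U(T, E) = (-T)*E - 6 = -E*T - 6 = -6 - E*T)
7*(U(p(-3), 4) + 45) = 7*((-6 - 1*4*3/(-3)) + 45) = 7*((-6 - 1*4*3*(-⅓)) + 45) = 7*((-6 - 1*4*(-1)) + 45) = 7*((-6 + 4) + 45) = 7*(-2 + 45) = 7*43 = 301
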